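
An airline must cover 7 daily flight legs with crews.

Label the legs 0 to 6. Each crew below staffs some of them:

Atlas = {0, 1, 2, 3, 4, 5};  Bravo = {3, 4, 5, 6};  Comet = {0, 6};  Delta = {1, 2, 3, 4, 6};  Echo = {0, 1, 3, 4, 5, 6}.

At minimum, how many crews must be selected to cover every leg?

2

Take {Atlas, Echo}. Their union is {0, 1, 2, 3, 4, 5, 6}, which is all 7 legs.
No single crew has all 7 legs (the largest, Atlas, has 6), so 2 is optimal.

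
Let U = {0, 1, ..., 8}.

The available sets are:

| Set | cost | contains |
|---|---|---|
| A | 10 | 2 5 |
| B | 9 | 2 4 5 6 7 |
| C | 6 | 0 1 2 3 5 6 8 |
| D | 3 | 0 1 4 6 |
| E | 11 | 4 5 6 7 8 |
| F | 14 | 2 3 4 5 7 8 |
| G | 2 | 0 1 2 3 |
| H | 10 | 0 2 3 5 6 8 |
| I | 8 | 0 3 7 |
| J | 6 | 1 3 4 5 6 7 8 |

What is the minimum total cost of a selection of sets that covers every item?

G, J together cover every item (G ∪ J = {0, 1, 2, 3, 4, 5, 6, 7, 8}); total cost 2 + 6 = 8.
No covering selection has total cost below 8.

8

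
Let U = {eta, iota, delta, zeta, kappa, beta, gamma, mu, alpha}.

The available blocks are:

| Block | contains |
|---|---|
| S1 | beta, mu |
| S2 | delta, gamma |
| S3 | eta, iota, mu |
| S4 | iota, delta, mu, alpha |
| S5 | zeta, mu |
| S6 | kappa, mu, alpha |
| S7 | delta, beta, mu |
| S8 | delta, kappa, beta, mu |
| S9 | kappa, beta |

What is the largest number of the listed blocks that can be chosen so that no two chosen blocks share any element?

3

S2, S3, S9 are pairwise disjoint (S2={delta,gamma}; S3={eta,iota,mu}; S9={kappa,beta}).
Every remaining block overlaps one of these, and no 4 of the listed blocks are pairwise disjoint, so 3 is the maximum.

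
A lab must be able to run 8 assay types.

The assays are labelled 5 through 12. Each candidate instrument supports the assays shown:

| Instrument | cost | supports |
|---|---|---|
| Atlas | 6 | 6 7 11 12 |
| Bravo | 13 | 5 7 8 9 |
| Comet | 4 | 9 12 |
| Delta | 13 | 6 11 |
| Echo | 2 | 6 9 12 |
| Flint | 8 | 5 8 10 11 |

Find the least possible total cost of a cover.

16

Atlas, Echo, Flint together cover every assay (Atlas ∪ Echo ∪ Flint = {5, 6, 7, 8, 9, 10, 11, 12}); total cost 6 + 2 + 8 = 16.
No covering selection has total cost below 16.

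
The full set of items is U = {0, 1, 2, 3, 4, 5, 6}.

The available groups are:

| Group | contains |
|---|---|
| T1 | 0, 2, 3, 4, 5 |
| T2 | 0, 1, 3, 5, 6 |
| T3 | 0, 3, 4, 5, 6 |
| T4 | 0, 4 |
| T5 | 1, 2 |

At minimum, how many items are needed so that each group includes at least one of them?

H = {0, 2} meets every group (each contains at least one member of H), and |H| = 2.
The groups T3, T5 are pairwise disjoint, so any hitting set needs a separate item for each — at least 2. Hence 2 is optimal.

2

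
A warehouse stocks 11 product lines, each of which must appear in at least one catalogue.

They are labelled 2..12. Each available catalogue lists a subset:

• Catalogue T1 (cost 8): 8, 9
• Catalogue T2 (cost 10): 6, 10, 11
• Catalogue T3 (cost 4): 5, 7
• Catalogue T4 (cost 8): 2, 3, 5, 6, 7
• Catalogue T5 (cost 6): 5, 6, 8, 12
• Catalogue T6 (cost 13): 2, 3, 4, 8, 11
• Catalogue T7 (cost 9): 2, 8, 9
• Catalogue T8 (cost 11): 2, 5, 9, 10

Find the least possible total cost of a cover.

T3, T5, T6, T8 together cover every product (T3 ∪ T5 ∪ T6 ∪ T8 = {2, 3, 4, 5, 6, 7, 8, 9, 10, 11, 12}); total cost 4 + 6 + 13 + 11 = 34.
The greedy pick T5, T4, T2, T1, T6 costs 45; no covering selection beats 34.

34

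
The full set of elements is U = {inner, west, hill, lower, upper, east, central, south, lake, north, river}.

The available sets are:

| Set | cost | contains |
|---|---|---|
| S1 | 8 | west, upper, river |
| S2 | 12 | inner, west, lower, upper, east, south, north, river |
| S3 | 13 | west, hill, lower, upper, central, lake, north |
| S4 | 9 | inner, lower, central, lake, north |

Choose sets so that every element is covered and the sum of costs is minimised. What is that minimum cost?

S2, S3 together cover every element (S2 ∪ S3 = {inner, west, hill, lower, upper, east, central, south, lake, north, river}); total cost 12 + 13 = 25.
No covering selection has total cost below 25.

25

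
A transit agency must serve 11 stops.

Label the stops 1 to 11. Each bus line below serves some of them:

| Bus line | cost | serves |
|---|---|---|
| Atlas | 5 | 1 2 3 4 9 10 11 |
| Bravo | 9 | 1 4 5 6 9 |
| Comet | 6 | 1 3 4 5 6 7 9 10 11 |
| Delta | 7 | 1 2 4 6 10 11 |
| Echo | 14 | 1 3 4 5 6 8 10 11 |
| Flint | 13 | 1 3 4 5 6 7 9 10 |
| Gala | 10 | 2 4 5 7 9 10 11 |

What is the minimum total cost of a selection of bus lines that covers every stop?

Echo, Gala together cover every stop (Echo ∪ Gala = {1, 2, 3, 4, 5, 6, 7, 8, 9, 10, 11}); total cost 14 + 10 = 24.
The greedy pick Comet, Atlas, Echo costs 25; no covering selection beats 24.

24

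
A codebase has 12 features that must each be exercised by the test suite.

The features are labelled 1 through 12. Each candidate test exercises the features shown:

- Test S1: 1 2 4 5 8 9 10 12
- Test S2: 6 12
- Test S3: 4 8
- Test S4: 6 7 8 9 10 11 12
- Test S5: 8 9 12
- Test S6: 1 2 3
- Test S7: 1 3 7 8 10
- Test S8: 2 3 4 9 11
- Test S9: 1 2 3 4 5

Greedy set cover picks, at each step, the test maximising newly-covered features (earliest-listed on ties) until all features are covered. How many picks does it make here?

Greedy: pick S1 (covers 8 new) → pick S4 (covers 3 new) → pick S6 (covers 1 new). Total picks: 3.
(The true minimum cover uses only 2 tests, so greedy is not optimal here.)

3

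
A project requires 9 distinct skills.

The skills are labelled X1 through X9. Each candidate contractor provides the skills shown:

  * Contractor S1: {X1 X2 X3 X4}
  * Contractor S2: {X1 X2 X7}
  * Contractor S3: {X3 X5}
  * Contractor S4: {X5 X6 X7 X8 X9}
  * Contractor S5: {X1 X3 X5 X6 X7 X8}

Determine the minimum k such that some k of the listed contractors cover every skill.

S1 and S4 together: S1 ∪ S4 = {X1, X2, X3, X4, X5, X6, X7, X8, X9} — every skill is covered.
No single contractor has all 9 skills (the largest, S5, has 6), so 2 is optimal.

2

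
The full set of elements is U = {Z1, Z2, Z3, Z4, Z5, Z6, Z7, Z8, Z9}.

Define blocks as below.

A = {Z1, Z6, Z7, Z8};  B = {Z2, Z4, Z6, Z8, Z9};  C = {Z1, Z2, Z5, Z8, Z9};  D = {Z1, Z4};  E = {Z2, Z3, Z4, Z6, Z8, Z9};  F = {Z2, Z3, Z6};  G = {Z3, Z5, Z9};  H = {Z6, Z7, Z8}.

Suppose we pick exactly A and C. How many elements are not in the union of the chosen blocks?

2

Union of A, C = {Z1, Z2, Z5, Z6, Z7, Z8, Z9}.
Not covered: Z3, Z4 — 2 elements.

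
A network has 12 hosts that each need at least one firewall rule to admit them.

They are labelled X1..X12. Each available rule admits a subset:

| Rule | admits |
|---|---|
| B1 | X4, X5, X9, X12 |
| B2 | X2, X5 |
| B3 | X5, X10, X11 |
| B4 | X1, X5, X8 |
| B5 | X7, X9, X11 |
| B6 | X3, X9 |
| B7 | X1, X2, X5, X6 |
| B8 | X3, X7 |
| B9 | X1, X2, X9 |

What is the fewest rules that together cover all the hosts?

Take {B1, B3, B4, B7, B8}. Their union is {X1, X2, X3, X4, X5, X6, X7, X8, X9, X10, X11, X12}, which is all 12 hosts.
No 4 of the 9 rules cover everything (all 126 combinations miss at least one host), so 5 is optimal.

5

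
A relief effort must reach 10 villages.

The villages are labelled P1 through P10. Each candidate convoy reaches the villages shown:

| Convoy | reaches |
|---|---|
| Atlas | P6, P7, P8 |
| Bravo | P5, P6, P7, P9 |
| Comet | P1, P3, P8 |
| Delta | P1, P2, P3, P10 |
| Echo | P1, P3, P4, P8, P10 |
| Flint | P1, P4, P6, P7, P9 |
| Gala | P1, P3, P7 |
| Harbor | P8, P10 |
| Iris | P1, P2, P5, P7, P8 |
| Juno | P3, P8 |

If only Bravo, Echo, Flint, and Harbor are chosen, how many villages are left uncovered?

1

Union of Bravo, Echo, Flint, Harbor = {P1, P3, P4, P5, P6, P7, P8, P9, P10}.
Not covered: P2 — 1 village.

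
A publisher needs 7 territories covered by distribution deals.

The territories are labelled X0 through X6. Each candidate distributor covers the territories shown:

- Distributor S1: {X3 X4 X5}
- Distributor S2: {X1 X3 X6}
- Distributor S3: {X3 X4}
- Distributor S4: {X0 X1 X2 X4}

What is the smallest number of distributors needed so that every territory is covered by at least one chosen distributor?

S1 and S2 and S4 together: S1 ∪ S2 ∪ S4 = {X0, X1, X2, X3, X4, X5, X6} — every territory is covered.
Only S4 contains X0, so S4 is forced; the remaining 3 territories need at least 2 more distributors (each remaining distributor adds at most 2) — so at least 3 distributors are needed, and 3 is optimal.

3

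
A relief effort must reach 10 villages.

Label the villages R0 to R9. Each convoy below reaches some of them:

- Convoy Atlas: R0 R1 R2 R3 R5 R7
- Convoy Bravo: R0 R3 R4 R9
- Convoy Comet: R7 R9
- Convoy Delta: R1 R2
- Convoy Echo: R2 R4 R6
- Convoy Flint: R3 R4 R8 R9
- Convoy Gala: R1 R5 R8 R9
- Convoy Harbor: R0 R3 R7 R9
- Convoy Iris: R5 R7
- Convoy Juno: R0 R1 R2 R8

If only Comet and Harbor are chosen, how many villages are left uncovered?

6

Union of Comet, Harbor = {R0, R3, R7, R9}.
Not covered: R1, R2, R4, R5, R6, R8 — 6 villages.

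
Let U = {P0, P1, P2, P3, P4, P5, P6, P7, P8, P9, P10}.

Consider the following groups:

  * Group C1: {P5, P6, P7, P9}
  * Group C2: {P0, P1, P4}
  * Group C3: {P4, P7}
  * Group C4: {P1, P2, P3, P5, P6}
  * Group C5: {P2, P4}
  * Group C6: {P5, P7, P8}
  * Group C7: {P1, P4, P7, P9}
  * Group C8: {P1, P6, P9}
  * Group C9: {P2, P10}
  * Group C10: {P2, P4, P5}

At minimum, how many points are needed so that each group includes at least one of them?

Take H = {P1, P2, P7}. Each listed group contains at least one of these, so H is a hitting set of size 3.
The groups C2, C6, C9 are pairwise disjoint, so any hitting set needs a separate point for each — at least 3. Hence 3 is optimal.

3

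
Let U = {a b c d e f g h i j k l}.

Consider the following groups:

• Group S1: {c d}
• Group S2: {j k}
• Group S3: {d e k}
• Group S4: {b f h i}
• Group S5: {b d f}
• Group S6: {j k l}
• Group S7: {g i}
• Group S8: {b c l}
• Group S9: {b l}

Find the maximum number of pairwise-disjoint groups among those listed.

S1, S2, S7, S9 are pairwise disjoint (S1={c,d}; S2={j,k}; S7={g,i}; S9={b,l}).
Every remaining group overlaps one of these, and no 5 of the listed groups are pairwise disjoint, so 4 is the maximum.

4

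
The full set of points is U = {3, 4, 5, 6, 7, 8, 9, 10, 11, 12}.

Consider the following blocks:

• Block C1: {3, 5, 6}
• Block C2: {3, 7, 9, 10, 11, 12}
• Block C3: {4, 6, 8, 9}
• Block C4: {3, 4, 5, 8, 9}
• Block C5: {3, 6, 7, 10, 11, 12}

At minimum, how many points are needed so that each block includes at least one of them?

2

Take H = {3, 9}. Each listed block contains at least one of these, so H is a hitting set of size 2.
No single point lies in every block, so at least 2 are needed and 2 is optimal.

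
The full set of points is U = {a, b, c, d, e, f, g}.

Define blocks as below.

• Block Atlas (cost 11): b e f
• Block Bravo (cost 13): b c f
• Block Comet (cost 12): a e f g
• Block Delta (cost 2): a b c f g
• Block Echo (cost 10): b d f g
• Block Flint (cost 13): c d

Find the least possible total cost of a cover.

23

Atlas, Delta, Echo together cover every point (Atlas ∪ Delta ∪ Echo = {a, b, c, d, e, f, g}); total cost 11 + 2 + 10 = 23.
No covering selection has total cost below 23.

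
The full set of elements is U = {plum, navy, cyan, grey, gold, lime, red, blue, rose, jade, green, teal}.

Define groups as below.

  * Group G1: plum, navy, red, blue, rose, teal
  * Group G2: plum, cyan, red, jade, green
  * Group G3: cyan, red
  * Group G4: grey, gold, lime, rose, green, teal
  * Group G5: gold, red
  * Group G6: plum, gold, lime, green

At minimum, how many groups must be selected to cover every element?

G1 and G2 and G4 together: G1 ∪ G2 ∪ G4 = {plum, navy, cyan, grey, gold, lime, red, blue, rose, jade, green, teal} — every element is covered.
Only G1 contains navy, so G1 is forced; the remaining 6 elements need at least 2 more groups (each remaining group adds at most 4) — so at least 3 groups are needed, and 3 is optimal.

3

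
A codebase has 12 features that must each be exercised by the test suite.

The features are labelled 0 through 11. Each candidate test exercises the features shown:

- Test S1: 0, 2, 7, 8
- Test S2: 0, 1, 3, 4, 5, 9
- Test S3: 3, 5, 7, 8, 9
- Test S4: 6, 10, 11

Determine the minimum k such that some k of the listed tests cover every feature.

Take {S1, S2, S4}. Their union is {0, 1, 2, 3, 4, 5, 6, 7, 8, 9, 10, 11}, which is all 12 features.
Only S2 contains 1, so S2 is forced; the remaining 6 features need at least 2 more tests (each remaining test adds at most 3) — so at least 3 tests are needed, and 3 is optimal.

3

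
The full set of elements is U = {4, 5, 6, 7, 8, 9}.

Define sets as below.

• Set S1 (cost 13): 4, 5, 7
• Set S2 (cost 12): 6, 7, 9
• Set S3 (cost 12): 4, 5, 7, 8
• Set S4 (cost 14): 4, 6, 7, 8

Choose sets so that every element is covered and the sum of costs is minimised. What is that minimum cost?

24

S2, S3 together cover every element (S2 ∪ S3 = {4, 5, 6, 7, 8, 9}); total cost 12 + 12 = 24.
No covering selection has total cost below 24.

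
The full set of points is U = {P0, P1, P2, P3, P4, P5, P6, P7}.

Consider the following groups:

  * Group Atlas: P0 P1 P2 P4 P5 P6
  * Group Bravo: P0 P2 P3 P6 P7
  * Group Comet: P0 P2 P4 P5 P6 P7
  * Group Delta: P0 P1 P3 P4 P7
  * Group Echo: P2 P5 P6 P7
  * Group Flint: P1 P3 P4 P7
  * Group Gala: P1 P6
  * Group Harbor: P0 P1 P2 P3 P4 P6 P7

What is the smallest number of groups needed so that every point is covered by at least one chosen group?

2

Take {Comet, Delta}. Their union is {P0, P1, P2, P3, P4, P5, P6, P7}, which is all 8 points.
No single group has all 8 points (the largest, Harbor, has 7), so 2 is optimal.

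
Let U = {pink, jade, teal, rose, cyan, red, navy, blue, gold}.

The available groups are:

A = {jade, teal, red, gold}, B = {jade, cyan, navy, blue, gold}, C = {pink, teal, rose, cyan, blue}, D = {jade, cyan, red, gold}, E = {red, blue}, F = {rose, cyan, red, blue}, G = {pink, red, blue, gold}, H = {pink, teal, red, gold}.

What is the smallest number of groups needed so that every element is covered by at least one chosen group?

3

B and C and F together: B ∪ C ∪ F = {pink, jade, teal, rose, cyan, red, navy, blue, gold} — every element is covered.
Only B contains navy, so B is forced; the remaining 4 elements need at least 2 more groups (each remaining group adds at most 3) — so at least 3 groups are needed, and 3 is optimal.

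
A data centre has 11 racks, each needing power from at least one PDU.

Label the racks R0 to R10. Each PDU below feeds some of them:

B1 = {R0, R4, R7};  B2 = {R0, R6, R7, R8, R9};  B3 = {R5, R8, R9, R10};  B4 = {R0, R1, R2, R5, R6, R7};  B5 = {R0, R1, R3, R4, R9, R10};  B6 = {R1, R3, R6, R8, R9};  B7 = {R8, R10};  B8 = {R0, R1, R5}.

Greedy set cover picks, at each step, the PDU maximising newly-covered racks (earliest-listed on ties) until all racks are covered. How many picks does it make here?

Greedy: pick B4 (covers 6 new) → pick B5 (covers 4 new) → pick B2 (covers 1 new). Total picks: 3.

3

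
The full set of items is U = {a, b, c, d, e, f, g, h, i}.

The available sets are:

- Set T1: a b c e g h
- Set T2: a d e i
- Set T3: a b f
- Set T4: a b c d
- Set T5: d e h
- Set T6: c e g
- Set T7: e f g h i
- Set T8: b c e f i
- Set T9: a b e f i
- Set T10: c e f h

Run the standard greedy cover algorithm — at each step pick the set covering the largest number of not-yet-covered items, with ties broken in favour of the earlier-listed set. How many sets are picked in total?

3

Greedy: pick T1 (covers 6 new) → pick T2 (covers 2 new) → pick T3 (covers 1 new). Total picks: 3.
(The true minimum cover uses only 2 sets, so greedy is not optimal here.)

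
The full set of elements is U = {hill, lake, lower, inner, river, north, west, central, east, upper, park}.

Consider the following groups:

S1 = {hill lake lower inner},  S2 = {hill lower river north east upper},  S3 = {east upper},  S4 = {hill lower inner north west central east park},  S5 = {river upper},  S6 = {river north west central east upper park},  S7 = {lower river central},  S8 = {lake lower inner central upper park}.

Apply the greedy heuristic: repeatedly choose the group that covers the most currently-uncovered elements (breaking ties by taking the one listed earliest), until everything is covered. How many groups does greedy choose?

3

Greedy: pick S4 (covers 8 new) → pick S2 (covers 2 new) → pick S1 (covers 1 new). Total picks: 3.
(The true minimum cover uses only 2 groups, so greedy is not optimal here.)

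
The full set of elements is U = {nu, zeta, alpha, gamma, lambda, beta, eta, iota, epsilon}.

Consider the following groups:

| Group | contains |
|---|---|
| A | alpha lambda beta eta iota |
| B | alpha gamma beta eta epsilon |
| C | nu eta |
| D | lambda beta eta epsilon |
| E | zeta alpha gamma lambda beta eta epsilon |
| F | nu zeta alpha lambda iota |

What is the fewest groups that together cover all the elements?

E and F together: E ∪ F = {nu, zeta, alpha, gamma, lambda, beta, eta, iota, epsilon} — every element is covered.
No single group has all 9 elements (the largest, E, has 7), so 2 is optimal.

2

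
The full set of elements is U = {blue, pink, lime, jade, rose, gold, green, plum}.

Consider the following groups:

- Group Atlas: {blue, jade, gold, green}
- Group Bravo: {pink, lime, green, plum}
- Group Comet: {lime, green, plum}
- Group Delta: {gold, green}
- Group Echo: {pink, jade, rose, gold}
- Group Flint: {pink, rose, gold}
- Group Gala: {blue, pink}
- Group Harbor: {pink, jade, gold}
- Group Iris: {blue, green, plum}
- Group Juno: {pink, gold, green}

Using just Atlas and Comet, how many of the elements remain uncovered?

2

Union of Atlas, Comet = {blue, lime, jade, gold, green, plum}.
Not covered: pink, rose — 2 elements.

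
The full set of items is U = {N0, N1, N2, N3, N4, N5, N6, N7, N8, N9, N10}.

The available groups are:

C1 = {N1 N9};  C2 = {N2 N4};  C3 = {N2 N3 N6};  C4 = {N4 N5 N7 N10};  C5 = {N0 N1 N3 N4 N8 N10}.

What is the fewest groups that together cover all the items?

C1 and C3 and C4 and C5 together: C1 ∪ C3 ∪ C4 ∪ C5 = {N0, N1, N2, N3, N4, N5, N6, N7, N8, N9, N10} — every item is covered.
Only C5 contains N0, so C5 is forced; the remaining 5 items need at least 3 more groups (each remaining group adds at most 2) — so at least 4 groups are needed, and 4 is optimal.

4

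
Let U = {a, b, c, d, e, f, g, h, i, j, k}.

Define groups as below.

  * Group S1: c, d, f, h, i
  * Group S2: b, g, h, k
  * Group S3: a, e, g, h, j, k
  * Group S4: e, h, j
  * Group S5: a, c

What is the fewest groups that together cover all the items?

S1 and S2 and S3 together: S1 ∪ S2 ∪ S3 = {a, b, c, d, e, f, g, h, i, j, k} — every item is covered.
Only S2 contains b, so S2 is forced; the remaining 7 items need at least 2 more groups (each remaining group adds at most 4) — so at least 3 groups are needed, and 3 is optimal.

3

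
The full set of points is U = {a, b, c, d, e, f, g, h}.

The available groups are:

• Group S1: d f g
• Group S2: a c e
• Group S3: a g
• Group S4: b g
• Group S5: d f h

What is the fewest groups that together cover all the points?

3

S2, S4, and S5 cover everything between them: the union {a, b, c, d, e, f, g, h} is all of U.
Each group has at most 3 points, and 2·3 = 6 < 8 — so at least 3 groups are needed, and 3 is optimal.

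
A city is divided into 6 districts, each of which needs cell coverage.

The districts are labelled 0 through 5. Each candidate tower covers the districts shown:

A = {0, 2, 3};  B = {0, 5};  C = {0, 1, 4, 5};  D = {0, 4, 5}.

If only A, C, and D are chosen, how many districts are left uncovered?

Union of A, C, D = {0, 1, 2, 3, 4, 5} — that's every district, so 0 are uncovered.

0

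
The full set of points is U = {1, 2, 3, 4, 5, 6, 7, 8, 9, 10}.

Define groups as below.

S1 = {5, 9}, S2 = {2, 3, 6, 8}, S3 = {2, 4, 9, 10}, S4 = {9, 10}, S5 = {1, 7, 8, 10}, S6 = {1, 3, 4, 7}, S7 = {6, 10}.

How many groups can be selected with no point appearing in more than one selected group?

S1, S6, S7 are pairwise disjoint (S1={5,9}; S6={1,3,4,7}; S7={6,10}).
Every remaining group overlaps one of these, and no 4 of the listed groups are pairwise disjoint, so 3 is the maximum.

3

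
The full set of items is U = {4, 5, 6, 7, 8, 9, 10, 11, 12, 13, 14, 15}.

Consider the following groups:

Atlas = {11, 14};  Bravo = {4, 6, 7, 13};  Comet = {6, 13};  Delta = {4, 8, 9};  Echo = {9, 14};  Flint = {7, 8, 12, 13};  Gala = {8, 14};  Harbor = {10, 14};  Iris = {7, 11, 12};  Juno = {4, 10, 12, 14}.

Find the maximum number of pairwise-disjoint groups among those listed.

Comet, Delta, Harbor, Iris are pairwise disjoint (Comet={6,13}; Delta={4,8,9}; Harbor={10,14}; Iris={7,11,12}).
Every remaining group overlaps one of these, and no 5 of the listed groups are pairwise disjoint, so 4 is the maximum.

4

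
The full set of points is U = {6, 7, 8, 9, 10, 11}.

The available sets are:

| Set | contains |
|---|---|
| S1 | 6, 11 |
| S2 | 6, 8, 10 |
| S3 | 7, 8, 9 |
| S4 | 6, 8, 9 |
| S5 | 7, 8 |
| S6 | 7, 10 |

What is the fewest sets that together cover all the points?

3

S1 and S2 and S3 together: S1 ∪ S2 ∪ S3 = {6, 7, 8, 9, 10, 11} — every point is covered.
Only S1 contains 11, so S1 is forced; the remaining 4 points need at least 2 more sets (each remaining set adds at most 3) — so at least 3 sets are needed, and 3 is optimal.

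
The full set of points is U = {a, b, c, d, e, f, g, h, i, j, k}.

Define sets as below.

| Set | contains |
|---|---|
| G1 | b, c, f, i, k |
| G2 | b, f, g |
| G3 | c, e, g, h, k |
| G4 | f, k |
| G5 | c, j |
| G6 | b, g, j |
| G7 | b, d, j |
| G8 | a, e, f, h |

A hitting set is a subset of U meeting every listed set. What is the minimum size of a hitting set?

3

The 3 points {f, g, j} hit every set.
No choice of 2 points meets every set, so 3 is the minimum.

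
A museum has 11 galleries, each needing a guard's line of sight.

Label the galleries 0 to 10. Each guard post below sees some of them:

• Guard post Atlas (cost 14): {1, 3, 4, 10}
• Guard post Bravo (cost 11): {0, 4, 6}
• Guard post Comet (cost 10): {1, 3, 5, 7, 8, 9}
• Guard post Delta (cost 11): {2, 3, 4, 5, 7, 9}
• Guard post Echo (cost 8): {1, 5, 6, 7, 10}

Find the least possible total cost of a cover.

40

Bravo, Comet, Delta, Echo together cover every gallery (Bravo ∪ Comet ∪ Delta ∪ Echo = {0, 1, 2, 3, 4, 5, 6, 7, 8, 9, 10}); total cost 11 + 10 + 11 + 8 = 40.
No covering selection has total cost below 40.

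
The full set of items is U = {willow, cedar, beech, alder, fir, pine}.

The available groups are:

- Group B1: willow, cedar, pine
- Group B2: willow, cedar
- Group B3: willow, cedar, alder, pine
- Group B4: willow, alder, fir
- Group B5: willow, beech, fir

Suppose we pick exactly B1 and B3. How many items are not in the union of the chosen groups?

2

Union of B1, B3 = {willow, cedar, alder, pine}.
Not covered: beech, fir — 2 items.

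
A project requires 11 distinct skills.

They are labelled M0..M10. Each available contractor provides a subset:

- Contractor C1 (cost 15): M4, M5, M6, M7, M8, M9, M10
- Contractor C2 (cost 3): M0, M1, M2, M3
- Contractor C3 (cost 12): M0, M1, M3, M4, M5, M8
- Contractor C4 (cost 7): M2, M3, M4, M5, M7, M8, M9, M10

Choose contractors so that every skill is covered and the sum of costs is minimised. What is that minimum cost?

C1, C2 together cover every skill (C1 ∪ C2 = {M0, M1, M2, M3, M4, M5, M6, M7, M8, M9, M10}); total cost 15 + 3 = 18.
The greedy pick C2, C4, C1 costs 25; no covering selection beats 18.

18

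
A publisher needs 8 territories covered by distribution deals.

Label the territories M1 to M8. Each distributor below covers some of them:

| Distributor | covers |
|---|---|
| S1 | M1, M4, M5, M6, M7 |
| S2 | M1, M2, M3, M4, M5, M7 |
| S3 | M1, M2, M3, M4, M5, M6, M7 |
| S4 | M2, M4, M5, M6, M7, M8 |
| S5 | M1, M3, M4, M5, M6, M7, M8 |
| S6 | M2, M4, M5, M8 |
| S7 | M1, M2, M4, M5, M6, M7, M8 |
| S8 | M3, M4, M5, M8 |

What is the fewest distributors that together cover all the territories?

Take {S3, S6}. Their union is {M1, M2, M3, M4, M5, M6, M7, M8}, which is all 8 territories.
No single distributor has all 8 territories (the largest, S3, has 7), so 2 is optimal.

2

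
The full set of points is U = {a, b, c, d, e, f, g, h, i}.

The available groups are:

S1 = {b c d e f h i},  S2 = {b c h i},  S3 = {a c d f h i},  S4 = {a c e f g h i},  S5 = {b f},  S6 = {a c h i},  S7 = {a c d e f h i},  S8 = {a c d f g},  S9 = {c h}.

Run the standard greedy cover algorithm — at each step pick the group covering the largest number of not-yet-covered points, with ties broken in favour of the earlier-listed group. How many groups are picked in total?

2

Greedy: pick S1 (covers 7 new) → pick S4 (covers 2 new). Total picks: 2.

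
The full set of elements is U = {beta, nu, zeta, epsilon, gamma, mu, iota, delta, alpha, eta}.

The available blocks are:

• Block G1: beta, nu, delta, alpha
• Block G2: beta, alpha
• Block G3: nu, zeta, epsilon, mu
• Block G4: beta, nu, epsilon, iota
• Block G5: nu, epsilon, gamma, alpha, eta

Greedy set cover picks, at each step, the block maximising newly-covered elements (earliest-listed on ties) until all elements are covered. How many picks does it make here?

4

Greedy: pick G5 (covers 5 new) → pick G1 (covers 2 new) → pick G3 (covers 2 new) → pick G4 (covers 1 new). Total picks: 4.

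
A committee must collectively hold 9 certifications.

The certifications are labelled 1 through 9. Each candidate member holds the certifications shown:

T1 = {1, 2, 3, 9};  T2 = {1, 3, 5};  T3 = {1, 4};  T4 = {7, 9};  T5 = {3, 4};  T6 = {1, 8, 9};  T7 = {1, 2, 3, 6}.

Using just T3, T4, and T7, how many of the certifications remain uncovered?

Union of T3, T4, T7 = {1, 2, 3, 4, 6, 7, 9}.
Not covered: 5, 8 — 2 certifications.

2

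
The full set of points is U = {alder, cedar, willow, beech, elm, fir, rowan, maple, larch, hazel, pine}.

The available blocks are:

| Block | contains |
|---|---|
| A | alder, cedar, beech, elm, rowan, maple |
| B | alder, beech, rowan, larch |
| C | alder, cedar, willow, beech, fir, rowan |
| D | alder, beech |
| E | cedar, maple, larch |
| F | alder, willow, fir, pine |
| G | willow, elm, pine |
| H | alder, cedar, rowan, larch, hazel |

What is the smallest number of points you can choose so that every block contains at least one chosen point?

Take T = {alder, cedar, willow}. Each listed block contains at least one of these, so T is a hitting set of size 3.
The blocks D, E, G are pairwise disjoint, so any hitting set needs a separate point for each — at least 3. Hence 3 is optimal.

3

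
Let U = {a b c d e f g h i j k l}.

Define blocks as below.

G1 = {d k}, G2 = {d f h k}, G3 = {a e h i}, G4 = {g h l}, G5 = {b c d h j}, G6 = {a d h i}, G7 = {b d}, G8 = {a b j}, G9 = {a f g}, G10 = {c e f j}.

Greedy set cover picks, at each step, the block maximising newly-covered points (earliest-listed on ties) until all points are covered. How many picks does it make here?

Greedy: pick G5 (covers 5 new) → pick G3 (covers 3 new) → pick G2 (covers 2 new) → pick G4 (covers 2 new). Total picks: 4.

4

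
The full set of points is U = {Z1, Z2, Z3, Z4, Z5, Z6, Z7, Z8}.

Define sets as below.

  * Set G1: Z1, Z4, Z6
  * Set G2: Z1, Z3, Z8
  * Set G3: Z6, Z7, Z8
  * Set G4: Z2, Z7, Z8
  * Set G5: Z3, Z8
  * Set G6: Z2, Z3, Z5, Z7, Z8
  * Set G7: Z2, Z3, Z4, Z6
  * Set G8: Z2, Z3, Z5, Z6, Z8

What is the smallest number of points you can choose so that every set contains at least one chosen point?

2

Take H = {Z6, Z8}. Each listed set contains at least one of these, so H is a hitting set of size 2.
The sets G1, G5 are pairwise disjoint, so any hitting set needs a separate point for each — at least 2. Hence 2 is optimal.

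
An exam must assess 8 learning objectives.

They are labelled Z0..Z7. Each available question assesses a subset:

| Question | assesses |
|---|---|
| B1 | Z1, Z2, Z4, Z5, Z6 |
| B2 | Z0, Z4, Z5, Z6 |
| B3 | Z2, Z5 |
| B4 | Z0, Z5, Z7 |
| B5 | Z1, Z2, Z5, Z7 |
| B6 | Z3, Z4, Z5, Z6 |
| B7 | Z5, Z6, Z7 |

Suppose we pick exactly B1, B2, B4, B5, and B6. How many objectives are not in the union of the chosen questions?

0

Union of B1, B2, B4, B5, B6 = {Z0, Z1, Z2, Z3, Z4, Z5, Z6, Z7} — that's every objective, so 0 are uncovered.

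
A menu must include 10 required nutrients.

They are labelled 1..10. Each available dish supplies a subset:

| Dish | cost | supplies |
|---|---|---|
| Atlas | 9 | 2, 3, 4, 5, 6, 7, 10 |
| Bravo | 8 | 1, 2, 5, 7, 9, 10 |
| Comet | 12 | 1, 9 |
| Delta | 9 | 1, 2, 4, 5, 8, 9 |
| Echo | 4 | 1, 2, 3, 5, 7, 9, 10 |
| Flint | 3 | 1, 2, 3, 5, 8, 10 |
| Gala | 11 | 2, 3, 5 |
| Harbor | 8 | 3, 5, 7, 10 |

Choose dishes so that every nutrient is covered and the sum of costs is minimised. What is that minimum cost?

Atlas, Echo, Flint together cover every nutrient (Atlas ∪ Echo ∪ Flint = {1, 2, 3, 4, 5, 6, 7, 8, 9, 10}); total cost 9 + 4 + 3 = 16.
No covering selection has total cost below 16.

16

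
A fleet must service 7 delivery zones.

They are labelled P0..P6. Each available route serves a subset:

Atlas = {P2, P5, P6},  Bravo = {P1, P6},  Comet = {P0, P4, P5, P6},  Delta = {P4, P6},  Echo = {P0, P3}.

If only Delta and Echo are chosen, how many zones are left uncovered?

Union of Delta, Echo = {P0, P3, P4, P6}.
Not covered: P1, P2, P5 — 3 zones.

3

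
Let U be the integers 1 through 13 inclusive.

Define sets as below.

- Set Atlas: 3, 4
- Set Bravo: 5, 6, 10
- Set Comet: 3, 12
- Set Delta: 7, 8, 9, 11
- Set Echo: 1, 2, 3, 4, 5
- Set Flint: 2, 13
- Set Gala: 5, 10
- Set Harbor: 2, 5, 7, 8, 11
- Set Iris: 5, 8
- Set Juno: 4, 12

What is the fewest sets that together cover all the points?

Bravo, Delta, Echo, Flint, and Juno cover everything between them: the union {1, 2, 3, 4, 5, 6, 7, 8, 9, 10, 11, 12, 13} is all of U.
No 4 of the 10 sets cover everything (all 210 combinations miss at least one point), so 5 is optimal.

5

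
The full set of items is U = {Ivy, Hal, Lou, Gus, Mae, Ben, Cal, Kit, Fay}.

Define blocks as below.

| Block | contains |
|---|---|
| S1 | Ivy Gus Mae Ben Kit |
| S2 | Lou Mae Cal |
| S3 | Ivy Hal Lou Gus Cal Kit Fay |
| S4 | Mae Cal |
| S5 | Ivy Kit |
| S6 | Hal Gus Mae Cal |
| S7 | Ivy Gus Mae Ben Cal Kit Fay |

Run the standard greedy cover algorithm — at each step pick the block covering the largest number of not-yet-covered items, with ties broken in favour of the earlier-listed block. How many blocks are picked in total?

2

Greedy: pick S3 (covers 7 new) → pick S1 (covers 2 new). Total picks: 2.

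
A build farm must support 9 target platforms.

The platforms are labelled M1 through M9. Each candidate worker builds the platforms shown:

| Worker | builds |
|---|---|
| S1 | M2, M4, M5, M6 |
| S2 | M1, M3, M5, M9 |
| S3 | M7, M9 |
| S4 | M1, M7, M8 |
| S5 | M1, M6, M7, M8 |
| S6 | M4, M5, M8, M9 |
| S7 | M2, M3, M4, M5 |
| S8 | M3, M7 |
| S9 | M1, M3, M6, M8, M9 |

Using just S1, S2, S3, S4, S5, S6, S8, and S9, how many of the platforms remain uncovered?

Union of S1, S2, S3, S4, S5, S6, S8, S9 = {M1, M2, M3, M4, M5, M6, M7, M8, M9} — that's every platform, so 0 are uncovered.

0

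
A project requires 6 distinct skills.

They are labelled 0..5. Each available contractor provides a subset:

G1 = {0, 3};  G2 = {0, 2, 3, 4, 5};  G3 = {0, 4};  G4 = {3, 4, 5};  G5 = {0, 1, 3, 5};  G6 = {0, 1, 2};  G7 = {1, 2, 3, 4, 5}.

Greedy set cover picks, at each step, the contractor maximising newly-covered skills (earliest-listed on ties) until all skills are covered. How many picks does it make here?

Greedy: pick G2 (covers 5 new) → pick G5 (covers 1 new). Total picks: 2.

2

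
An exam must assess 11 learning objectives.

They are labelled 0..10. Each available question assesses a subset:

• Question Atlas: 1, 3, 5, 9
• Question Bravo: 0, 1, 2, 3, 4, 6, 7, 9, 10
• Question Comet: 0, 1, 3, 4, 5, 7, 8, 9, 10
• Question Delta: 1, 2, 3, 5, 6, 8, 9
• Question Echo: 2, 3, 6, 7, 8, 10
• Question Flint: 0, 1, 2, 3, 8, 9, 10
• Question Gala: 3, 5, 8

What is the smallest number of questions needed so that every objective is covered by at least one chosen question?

2

Bravo and Gala together: Bravo ∪ Gala = {0, 1, 2, 3, 4, 5, 6, 7, 8, 9, 10} — every objective is covered.
No single question has all 11 objectives (the largest, Bravo, has 9), so 2 is optimal.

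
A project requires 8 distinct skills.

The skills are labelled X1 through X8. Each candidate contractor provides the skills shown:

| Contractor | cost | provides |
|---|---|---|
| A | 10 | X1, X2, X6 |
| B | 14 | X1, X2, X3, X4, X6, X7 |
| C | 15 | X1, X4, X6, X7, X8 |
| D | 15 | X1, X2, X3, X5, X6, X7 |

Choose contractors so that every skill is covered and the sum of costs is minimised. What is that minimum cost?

30

C, D together cover every skill (C ∪ D = {X1, X2, X3, X4, X5, X6, X7, X8}); total cost 15 + 15 = 30.
The greedy pick B, C, D costs 44; no covering selection beats 30.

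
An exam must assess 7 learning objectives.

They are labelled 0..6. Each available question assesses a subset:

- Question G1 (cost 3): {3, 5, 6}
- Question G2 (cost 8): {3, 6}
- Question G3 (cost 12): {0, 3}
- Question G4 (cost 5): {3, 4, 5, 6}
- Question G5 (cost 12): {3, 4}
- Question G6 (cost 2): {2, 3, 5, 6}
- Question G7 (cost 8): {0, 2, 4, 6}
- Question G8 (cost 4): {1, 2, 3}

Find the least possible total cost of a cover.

14

G6, G7, G8 together cover every objective (G6 ∪ G7 ∪ G8 = {0, 1, 2, 3, 4, 5, 6}); total cost 2 + 8 + 4 = 14.
No covering selection has total cost below 14.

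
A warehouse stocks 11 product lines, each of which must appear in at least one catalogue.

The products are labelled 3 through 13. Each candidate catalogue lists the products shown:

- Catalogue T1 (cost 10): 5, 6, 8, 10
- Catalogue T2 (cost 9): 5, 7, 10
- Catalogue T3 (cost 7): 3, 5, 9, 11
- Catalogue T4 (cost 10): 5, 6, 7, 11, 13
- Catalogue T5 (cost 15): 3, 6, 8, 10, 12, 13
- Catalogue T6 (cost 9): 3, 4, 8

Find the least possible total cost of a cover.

T2, T3, T5, T6 together cover every product (T2 ∪ T3 ∪ T5 ∪ T6 = {3, 4, 5, 6, 7, 8, 9, 10, 11, 12, 13}); total cost 9 + 7 + 15 + 9 = 40.
No covering selection has total cost below 40.

40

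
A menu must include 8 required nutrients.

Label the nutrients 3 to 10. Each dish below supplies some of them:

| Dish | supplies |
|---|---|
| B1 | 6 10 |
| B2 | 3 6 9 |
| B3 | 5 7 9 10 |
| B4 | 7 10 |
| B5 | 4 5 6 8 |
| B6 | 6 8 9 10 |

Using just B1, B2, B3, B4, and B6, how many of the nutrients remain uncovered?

Union of B1, B2, B3, B4, B6 = {3, 5, 6, 7, 8, 9, 10}.
Not covered: 4 — 1 nutrient.

1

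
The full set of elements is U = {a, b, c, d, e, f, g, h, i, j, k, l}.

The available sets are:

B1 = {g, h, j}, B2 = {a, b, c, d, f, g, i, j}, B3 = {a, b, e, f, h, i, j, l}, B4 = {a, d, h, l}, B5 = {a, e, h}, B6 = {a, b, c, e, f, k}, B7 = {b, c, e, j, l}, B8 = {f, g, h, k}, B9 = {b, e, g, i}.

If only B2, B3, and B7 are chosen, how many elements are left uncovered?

Union of B2, B3, B7 = {a, b, c, d, e, f, g, h, i, j, l}.
Not covered: k — 1 element.

1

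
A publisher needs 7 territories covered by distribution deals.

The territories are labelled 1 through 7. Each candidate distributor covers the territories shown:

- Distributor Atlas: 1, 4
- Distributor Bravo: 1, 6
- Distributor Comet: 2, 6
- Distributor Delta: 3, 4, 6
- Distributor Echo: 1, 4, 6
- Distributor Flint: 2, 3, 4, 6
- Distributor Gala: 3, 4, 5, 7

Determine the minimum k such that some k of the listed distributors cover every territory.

Echo and Flint and Gala together: Echo ∪ Flint ∪ Gala = {1, 2, 3, 4, 5, 6, 7} — every territory is covered.
Only Gala contains 5, so Gala is forced; the remaining 3 territories need at least 2 more distributors (each remaining distributor adds at most 2) — so at least 3 distributors are needed, and 3 is optimal.

3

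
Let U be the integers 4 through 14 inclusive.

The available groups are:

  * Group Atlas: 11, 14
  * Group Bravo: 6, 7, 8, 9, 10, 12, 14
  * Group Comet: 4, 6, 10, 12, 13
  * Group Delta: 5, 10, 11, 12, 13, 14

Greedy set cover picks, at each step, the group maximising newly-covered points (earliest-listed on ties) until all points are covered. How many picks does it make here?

Greedy: pick Bravo (covers 7 new) → pick Delta (covers 3 new) → pick Comet (covers 1 new). Total picks: 3.

3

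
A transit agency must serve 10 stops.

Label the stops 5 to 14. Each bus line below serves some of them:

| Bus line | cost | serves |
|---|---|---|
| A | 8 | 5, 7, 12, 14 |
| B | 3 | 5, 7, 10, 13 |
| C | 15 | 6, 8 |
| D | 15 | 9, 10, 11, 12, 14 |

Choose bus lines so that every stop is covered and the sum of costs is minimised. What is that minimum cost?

33

B, C, D together cover every stop (B ∪ C ∪ D = {5, 6, 7, 8, 9, 10, 11, 12, 13, 14}); total cost 3 + 15 + 15 = 33.
No covering selection has total cost below 33.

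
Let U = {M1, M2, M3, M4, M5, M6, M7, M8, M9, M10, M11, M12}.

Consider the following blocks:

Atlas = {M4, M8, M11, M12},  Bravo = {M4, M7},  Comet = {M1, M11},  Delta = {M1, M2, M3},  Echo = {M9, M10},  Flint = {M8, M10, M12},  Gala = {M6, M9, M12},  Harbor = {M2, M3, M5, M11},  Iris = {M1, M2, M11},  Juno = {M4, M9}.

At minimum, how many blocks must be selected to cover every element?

5

Bravo and Comet and Flint and Gala and Harbor together: Bravo ∪ Comet ∪ Flint ∪ Gala ∪ Harbor = {M1, M2, M3, M4, M5, M6, M7, M8, M9, M10, M11, M12} — every element is covered.
No 4 of the 10 blocks cover everything (all 210 combinations miss at least one element), so 5 is optimal.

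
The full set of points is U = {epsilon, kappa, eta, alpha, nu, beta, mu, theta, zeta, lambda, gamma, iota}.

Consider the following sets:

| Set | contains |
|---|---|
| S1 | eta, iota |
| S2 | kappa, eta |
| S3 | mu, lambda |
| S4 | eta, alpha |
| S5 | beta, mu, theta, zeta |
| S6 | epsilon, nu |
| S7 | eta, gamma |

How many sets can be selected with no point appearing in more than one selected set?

S4, S5, S6 are pairwise disjoint (S4={eta,alpha}; S5={beta,mu,theta,zeta}; S6={epsilon,nu}).
Every remaining set overlaps one of these, and no 4 of the listed sets are pairwise disjoint, so 3 is the maximum.

3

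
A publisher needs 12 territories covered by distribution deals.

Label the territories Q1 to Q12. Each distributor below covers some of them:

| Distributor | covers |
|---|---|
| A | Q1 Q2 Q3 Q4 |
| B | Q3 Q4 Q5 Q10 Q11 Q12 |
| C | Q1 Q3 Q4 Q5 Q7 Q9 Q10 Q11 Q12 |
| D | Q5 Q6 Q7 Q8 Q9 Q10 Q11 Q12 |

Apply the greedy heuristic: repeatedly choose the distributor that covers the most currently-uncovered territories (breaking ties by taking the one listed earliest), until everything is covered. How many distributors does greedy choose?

Greedy: pick C (covers 9 new) → pick D (covers 2 new) → pick A (covers 1 new). Total picks: 3.
(The true minimum cover uses only 2 distributors, so greedy is not optimal here.)

3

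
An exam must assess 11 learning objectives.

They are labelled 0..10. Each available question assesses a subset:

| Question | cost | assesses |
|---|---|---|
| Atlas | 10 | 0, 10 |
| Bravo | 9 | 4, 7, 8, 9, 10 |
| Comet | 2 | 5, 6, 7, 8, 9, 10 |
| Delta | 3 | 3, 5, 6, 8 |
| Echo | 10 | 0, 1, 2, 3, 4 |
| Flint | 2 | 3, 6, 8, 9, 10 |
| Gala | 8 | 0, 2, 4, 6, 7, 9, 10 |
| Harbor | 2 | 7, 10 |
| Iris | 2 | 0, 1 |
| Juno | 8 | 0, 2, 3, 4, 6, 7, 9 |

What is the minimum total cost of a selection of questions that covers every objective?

12

Comet, Echo together cover every objective (Comet ∪ Echo = {0, 1, 2, 3, 4, 5, 6, 7, 8, 9, 10}); total cost 2 + 10 = 12.
The greedy pick Comet, Iris, Flint, Gala costs 14; no covering selection beats 12.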